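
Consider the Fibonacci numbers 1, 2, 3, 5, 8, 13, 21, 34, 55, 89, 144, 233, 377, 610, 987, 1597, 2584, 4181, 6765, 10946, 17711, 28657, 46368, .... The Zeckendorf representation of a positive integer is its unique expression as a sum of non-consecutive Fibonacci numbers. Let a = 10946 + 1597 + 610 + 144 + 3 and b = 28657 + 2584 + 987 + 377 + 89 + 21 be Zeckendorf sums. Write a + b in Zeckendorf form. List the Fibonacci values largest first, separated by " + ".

28657 + 10946 + 4181 + 1597 + 610 + 21 + 3

The two numbers are 13300 and 32715, so their sum is 46015.
Repeatedly subtract the largest Fibonacci number that fits:
28657 ≤ 46015 < 46368, so take 28657; remainder 17358
10946 ≤ 17358 < 17711, so take 10946; remainder 6412
4181 ≤ 6412 < 6765, so take 4181; remainder 2231
1597 ≤ 2231 < 2584, so take 1597; remainder 634
610 ≤ 634 < 987, so take 610; remainder 24
21 ≤ 24 < 34, so take 21; remainder 3
3 ≤ 3 < 5, so take 3; remainder 0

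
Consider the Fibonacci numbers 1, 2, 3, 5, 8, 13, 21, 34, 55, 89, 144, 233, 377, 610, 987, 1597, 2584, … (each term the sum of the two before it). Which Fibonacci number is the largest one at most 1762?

1597 ≤ 1762 < 2584, so the largest Fibonacci number not exceeding 1762 is 1597.

1597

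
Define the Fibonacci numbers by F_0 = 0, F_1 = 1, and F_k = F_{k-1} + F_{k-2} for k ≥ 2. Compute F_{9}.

Iterating the recurrence up to F_{3} = 2 and F_{2} = 1:
F_{4} = F_{3} + F_{2} = 2 + 1 = 3
F_{5} = F_{4} + F_{3} = 3 + 2 = 5
F_{6} = F_{5} + F_{4} = 5 + 3 = 8
F_{7} = F_{6} + F_{5} = 8 + 5 = 13
F_{8} = F_{7} + F_{6} = 13 + 8 = 21
F_{9} = F_{8} + F_{7} = 21 + 13 = 34

34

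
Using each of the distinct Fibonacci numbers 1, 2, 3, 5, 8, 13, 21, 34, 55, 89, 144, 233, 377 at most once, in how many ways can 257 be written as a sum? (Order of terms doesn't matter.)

15

Each representation comes from the Zeckendorf form by replacing some F_k with F_{k−1} + F_{k−2} where possible.
257 = 233+21+3 = 233+21+2+1 = 233+13+8+3 = 144+89+21+3 = 233+13+8+2+1 = … (10 more), for 15 in all.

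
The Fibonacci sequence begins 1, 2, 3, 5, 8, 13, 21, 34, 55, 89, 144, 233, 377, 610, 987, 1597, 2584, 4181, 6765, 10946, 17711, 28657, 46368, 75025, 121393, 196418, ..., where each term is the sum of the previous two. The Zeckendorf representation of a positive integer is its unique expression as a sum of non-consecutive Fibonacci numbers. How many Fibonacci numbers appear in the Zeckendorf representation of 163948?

10

take 121393 (≤ 163948); 163948 − 121393 = 42555
take 28657 (≤ 42555); 42555 − 28657 = 13898
take 10946 (≤ 13898); 13898 − 10946 = 2952
take 2584 (≤ 2952); 2952 − 2584 = 368
take 233 (≤ 368); 368 − 233 = 135
take 89 (≤ 135); 135 − 89 = 46
take 34 (≤ 46); 46 − 34 = 12
take 8 (≤ 12); 12 − 8 = 4
take 3 (≤ 4); 4 − 3 = 1
take 1 (≤ 1); 1 − 1 = 0
163948 = 121393 + 28657 + 10946 + 2584 + 233 + 89 + 34 + 8 + 3 + 1, which has 10 terms.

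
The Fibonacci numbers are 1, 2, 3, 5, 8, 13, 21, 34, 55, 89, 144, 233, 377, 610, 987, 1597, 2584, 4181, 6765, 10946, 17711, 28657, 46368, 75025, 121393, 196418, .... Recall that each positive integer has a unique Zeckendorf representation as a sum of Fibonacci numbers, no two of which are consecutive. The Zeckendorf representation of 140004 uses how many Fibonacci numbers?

Repeatedly subtract the largest Fibonacci number that fits:
take 121393 (≤ 140004); 140004 − 121393 = 18611
take 17711 (≤ 18611); 18611 − 17711 = 900
take 610 (≤ 900); 900 − 610 = 290
take 233 (≤ 290); 290 − 233 = 57
take 55 (≤ 57); 57 − 55 = 2
take 2 (≤ 2); 2 − 2 = 0
140004 = 121393 + 17711 + 610 + 233 + 55 + 2, which has 6 terms.

6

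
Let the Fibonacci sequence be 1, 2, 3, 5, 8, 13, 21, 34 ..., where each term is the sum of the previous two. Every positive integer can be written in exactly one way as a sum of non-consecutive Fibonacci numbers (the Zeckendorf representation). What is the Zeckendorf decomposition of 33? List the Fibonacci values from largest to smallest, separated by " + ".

Greedy algorithm:
subtract 21 from 33: 12 remains
subtract 8 from 12: 4 remains
subtract 3 from 4: 1 remains
subtract 1 from 1: 0 remains
So 33 = 21 + 8 + 3 + 1, with no two terms consecutive in the sequence.

21 + 8 + 3 + 1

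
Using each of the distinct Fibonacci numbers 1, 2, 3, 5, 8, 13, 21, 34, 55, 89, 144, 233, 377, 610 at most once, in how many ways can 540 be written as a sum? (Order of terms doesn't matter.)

540 = 377+144+13+5+1 = 377+144+13+3+2+1 = 377+89+55+13+5+1 = 377+144+8+5+3+2+1 = … (11 more), for 15 in all.

15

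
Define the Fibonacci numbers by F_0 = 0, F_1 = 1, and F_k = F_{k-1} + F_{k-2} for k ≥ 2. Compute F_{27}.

Iterating the recurrence up to F_{21} = 10946 and F_{20} = 6765:
F_{22} = F_{21} + F_{20} = 10946 + 6765 = 17711
F_{23} = F_{22} + F_{21} = 17711 + 10946 = 28657
F_{24} = F_{23} + F_{22} = 28657 + 17711 = 46368
F_{25} = F_{24} + F_{23} = 46368 + 28657 = 75025
F_{26} = F_{25} + F_{24} = 75025 + 46368 = 121393
F_{27} = F_{26} + F_{25} = 121393 + 75025 = 196418

196418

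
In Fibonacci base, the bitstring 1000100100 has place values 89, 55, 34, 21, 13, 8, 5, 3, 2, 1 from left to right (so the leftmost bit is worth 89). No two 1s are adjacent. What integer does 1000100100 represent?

105

Summing the place values of the 1 bits: 89 + 13 + 3 = 105.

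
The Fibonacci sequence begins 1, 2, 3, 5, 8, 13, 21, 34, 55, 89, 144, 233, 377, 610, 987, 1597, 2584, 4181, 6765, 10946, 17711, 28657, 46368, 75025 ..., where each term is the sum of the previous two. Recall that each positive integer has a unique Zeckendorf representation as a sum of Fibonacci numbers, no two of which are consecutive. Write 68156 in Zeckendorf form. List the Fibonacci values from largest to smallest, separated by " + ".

46368 + 17711 + 2584 + 987 + 377 + 89 + 34 + 5 + 1

take 46368 (≤ 68156); 68156 − 46368 = 21788
take 17711 (≤ 21788); 21788 − 17711 = 4077
take 2584 (≤ 4077); 4077 − 2584 = 1493
take 987 (≤ 1493); 1493 − 987 = 506
take 377 (≤ 506); 506 − 377 = 129
take 89 (≤ 129); 129 − 89 = 40
take 34 (≤ 40); 40 − 34 = 6
take 5 (≤ 6); 6 − 5 = 1
take 1 (≤ 1); 1 − 1 = 0
So 68156 = 46368 + 17711 + 2584 + 987 + 377 + 89 + 34 + 5 + 1, with no two terms consecutive in the sequence.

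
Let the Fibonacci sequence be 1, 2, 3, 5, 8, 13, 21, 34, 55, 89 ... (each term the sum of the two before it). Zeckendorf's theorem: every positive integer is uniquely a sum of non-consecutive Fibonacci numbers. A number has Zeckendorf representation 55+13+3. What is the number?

55+13+3 = 71.

71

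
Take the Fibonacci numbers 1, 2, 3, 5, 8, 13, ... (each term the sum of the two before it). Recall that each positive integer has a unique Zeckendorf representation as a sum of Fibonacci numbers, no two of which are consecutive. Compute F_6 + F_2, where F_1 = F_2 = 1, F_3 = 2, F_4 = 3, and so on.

9

F_6 + F_2 = 8 + 1 = 9.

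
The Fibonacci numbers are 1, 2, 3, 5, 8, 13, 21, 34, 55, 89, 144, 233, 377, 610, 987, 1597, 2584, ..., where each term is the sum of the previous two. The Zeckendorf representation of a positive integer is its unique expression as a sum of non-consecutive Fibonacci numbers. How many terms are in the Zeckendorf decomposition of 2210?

Greedy algorithm:
take 1597 (≤ 2210); 2210 − 1597 = 613
take 610 (≤ 613); 613 − 610 = 3
take 3 (≤ 3); 3 − 3 = 0
2210 = 1597 + 610 + 3, which has 3 terms.

3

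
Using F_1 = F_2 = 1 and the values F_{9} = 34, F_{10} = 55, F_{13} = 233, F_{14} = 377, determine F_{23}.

By the addition formula F_{m+n} = F_m F_{n+1} + F_{m−1} F_n with m=10, n=13: F_{23} = 55·377 + 34·233 = 20735 + 7922 = 28657.

28657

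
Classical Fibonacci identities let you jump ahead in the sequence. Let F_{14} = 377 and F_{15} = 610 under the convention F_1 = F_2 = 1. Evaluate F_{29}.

By F_{2k+1} = F_k² + F_{k+1}²: F_{29} = 377² + 610² = 142129 + 372100 = 514229.

514229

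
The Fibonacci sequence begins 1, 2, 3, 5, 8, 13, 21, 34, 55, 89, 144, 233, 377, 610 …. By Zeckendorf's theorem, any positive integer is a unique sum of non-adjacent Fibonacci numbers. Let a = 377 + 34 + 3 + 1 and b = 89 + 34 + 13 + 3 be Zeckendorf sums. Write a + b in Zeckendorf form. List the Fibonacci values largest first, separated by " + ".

The two numbers are 415 and 139, so their sum is 554.
Greedily peel off the largest Fibonacci term at each step:
take 377 (≤ 554); 554 − 377 = 177
take 144 (≤ 177); 177 − 144 = 33
take 21 (≤ 33); 33 − 21 = 12
take 8 (≤ 12); 12 − 8 = 4
take 3 (≤ 4); 4 − 3 = 1
take 1 (≤ 1); 1 − 1 = 0

377 + 144 + 21 + 8 + 3 + 1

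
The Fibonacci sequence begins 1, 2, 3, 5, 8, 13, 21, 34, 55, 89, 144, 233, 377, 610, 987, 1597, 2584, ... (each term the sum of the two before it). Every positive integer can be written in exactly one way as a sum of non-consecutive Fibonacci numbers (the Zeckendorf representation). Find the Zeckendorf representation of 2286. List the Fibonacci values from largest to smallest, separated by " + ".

1597 + 610 + 55 + 21 + 3

2286 − 1597 = 689
689 − 610 = 79
79 − 55 = 24
24 − 21 = 3
3 − 3 = 0
So 2286 = 1597 + 610 + 55 + 21 + 3, with no two terms consecutive in the sequence.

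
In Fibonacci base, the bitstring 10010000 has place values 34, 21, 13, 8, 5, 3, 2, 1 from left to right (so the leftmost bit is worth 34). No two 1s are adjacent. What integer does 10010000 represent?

Summing the place values of the 1 bits: 34 + 8 = 42.

42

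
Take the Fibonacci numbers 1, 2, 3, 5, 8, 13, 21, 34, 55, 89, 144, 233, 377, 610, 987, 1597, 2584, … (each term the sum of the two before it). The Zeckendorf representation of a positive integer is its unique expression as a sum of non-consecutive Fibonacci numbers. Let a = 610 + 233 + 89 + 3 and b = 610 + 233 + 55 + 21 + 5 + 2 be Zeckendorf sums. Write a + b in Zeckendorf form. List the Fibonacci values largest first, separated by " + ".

The two numbers are 935 and 926, so their sum is 1861.
subtract 1597 from 1861: 264 remains
subtract 233 from 264: 31 remains
subtract 21 from 31: 10 remains
subtract 8 from 10: 2 remains
subtract 2 from 2: 0 remains

1597 + 233 + 21 + 8 + 2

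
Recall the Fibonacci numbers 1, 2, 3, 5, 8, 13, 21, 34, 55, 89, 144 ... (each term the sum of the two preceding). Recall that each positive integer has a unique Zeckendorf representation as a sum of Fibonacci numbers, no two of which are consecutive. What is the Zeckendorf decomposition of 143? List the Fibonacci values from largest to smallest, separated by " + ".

Greedily peel off the largest Fibonacci term at each step:
largest Fibonacci ≤ 143 is 89; 143 − 89 = 54
largest Fibonacci ≤ 54 is 34; 54 − 34 = 20
largest Fibonacci ≤ 20 is 13; 20 − 13 = 7
largest Fibonacci ≤ 7 is 5; 7 − 5 = 2
largest Fibonacci ≤ 2 is 2; 2 − 2 = 0
So 143 = 89 + 34 + 13 + 5 + 2, with no two terms consecutive in the sequence.

89 + 34 + 13 + 5 + 2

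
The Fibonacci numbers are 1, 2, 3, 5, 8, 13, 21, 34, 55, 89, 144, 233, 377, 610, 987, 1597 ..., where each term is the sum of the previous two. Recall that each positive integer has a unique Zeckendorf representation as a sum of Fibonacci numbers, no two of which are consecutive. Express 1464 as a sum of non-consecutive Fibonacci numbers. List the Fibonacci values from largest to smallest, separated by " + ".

987 + 377 + 89 + 8 + 3

Greedy algorithm:
987 ≤ 1464 < 1597, so take 987; remainder 477
377 ≤ 477 < 610, so take 377; remainder 100
89 ≤ 100 < 144, so take 89; remainder 11
8 ≤ 11 < 13, so take 8; remainder 3
3 ≤ 3 < 5, so take 3; remainder 0
So 1464 = 987 + 377 + 89 + 8 + 3, with no two terms consecutive in the sequence.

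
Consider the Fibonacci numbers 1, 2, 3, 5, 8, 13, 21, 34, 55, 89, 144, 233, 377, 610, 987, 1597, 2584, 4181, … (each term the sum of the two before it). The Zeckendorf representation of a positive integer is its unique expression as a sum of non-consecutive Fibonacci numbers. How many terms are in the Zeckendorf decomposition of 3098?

6

Greedy algorithm:
3098 − 2584 = 514
514 − 377 = 137
137 − 89 = 48
48 − 34 = 14
14 − 13 = 1
1 − 1 = 0
3098 = 2584 + 377 + 89 + 34 + 13 + 1, which has 6 terms.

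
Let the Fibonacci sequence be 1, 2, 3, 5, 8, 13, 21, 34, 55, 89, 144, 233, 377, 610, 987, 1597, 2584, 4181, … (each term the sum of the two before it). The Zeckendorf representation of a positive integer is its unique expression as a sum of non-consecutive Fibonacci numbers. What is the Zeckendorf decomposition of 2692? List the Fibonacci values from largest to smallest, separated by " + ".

2584 + 89 + 13 + 5 + 1

subtract 2584 from 2692: 108 remains
subtract 89 from 108: 19 remains
subtract 13 from 19: 6 remains
subtract 5 from 6: 1 remains
subtract 1 from 1: 0 remains
So 2692 = 2584 + 89 + 13 + 5 + 1, with no two terms consecutive in the sequence.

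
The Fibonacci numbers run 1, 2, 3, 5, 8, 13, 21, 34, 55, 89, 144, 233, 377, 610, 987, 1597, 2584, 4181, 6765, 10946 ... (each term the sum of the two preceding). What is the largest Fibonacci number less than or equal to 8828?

6765

6765 ≤ 8828 < 10946, so the largest Fibonacci number not exceeding 8828 is 6765.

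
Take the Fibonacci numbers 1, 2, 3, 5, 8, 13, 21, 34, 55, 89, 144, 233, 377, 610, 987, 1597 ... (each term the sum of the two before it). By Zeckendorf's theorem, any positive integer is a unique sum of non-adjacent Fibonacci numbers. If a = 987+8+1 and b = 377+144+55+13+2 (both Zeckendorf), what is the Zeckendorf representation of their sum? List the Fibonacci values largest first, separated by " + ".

987 + 377 + 144 + 55 + 21 + 3

The two numbers are 996 and 591, so their sum is 1587.
subtract 987 from 1587: 600 remains
subtract 377 from 600: 223 remains
subtract 144 from 223: 79 remains
subtract 55 from 79: 24 remains
subtract 21 from 24: 3 remains
subtract 3 from 3: 0 remains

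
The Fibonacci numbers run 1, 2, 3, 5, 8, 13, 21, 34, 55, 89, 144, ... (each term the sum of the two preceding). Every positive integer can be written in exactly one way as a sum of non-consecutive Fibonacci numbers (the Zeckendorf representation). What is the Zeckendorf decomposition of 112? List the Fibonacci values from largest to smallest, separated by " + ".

largest Fibonacci ≤ 112 is 89; 112 − 89 = 23
largest Fibonacci ≤ 23 is 21; 23 − 21 = 2
largest Fibonacci ≤ 2 is 2; 2 − 2 = 0
So 112 = 89 + 21 + 2, with no two terms consecutive in the sequence.

89 + 21 + 2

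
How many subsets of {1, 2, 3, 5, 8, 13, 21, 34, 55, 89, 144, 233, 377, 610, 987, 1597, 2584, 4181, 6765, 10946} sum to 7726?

60

7726 = 6765+610+233+89+21+8 = 6765+610+233+89+21+5+3 = 6765+610+233+55+34+21+8 = 6765+610+233+89+21+5+2+1 = 6765+610+233+89+13+8+5+3 = … (55 more), for 60 in all.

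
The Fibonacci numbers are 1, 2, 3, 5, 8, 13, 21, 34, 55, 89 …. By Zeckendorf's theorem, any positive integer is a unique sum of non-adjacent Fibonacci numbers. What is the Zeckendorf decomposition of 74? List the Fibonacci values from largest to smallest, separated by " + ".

55 ≤ 74 < 89, so take 55; remainder 19
13 ≤ 19 < 21, so take 13; remainder 6
5 ≤ 6 < 8, so take 5; remainder 1
1 ≤ 1 < 2, so take 1; remainder 0
So 74 = 55 + 13 + 5 + 1, with no two terms consecutive in the sequence.

55 + 13 + 5 + 1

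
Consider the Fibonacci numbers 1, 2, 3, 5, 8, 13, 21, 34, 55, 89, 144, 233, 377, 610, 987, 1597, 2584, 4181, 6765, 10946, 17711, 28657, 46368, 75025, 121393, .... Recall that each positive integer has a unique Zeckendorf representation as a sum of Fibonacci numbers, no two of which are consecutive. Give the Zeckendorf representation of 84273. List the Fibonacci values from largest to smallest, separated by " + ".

Greedily peel off the largest Fibonacci term at each step:
84273: greatest Fibonacci not exceeding it is 75025, leaving 9248
9248: greatest Fibonacci not exceeding it is 6765, leaving 2483
2483: greatest Fibonacci not exceeding it is 1597, leaving 886
886: greatest Fibonacci not exceeding it is 610, leaving 276
276: greatest Fibonacci not exceeding it is 233, leaving 43
43: greatest Fibonacci not exceeding it is 34, leaving 9
9: greatest Fibonacci not exceeding it is 8, leaving 1
1: greatest Fibonacci not exceeding it is 1, leaving 0
So 84273 = 75025 + 6765 + 1597 + 610 + 233 + 34 + 8 + 1, with no two terms consecutive in the sequence.

75025 + 6765 + 1597 + 610 + 233 + 34 + 8 + 1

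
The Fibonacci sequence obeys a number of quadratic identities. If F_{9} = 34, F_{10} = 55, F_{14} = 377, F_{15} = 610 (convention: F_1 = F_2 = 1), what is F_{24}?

46368

By the addition formula F_{m+n} = F_m F_{n+1} + F_{m−1} F_n with m=15, n=9: F_{24} = 610·55 + 377·34 = 33550 + 12818 = 46368.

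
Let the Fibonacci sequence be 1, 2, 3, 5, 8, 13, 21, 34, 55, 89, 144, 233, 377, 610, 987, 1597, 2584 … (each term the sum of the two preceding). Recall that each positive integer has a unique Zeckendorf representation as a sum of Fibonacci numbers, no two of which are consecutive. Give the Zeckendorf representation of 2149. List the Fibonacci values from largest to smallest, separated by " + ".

1597 + 377 + 144 + 21 + 8 + 2

1597 ≤ 2149 < 2584, so take 1597; remainder 552
377 ≤ 552 < 610, so take 377; remainder 175
144 ≤ 175 < 233, so take 144; remainder 31
21 ≤ 31 < 34, so take 21; remainder 10
8 ≤ 10 < 13, so take 8; remainder 2
2 ≤ 2 < 3, so take 2; remainder 0
So 2149 = 1597 + 377 + 144 + 21 + 8 + 2, with no two terms consecutive in the sequence.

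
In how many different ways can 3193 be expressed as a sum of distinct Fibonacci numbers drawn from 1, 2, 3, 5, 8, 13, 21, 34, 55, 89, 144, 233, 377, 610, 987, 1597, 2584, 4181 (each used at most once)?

2

3193 = 2584+377+144+55+21+8+3+1 = 1597+987+377+144+55+21+8+3+1 — 2 representations.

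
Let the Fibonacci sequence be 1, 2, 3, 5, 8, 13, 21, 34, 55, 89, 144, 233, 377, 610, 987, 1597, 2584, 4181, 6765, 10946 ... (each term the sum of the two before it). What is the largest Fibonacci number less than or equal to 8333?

6765

6765 ≤ 8333 < 10946, so the largest Fibonacci number not exceeding 8333 is 6765.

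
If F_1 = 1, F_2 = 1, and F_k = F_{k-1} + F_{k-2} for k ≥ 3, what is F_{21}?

Iterating the recurrence up to F_{13} = 233 and F_{12} = 144:
F_{14} = F_{13} + F_{12} = 233 + 144 = 377
F_{15} = F_{14} + F_{13} = 377 + 233 = 610
F_{16} = F_{15} + F_{14} = 610 + 377 = 987
F_{17} = F_{16} + F_{15} = 987 + 610 = 1597
F_{18} = F_{17} + F_{16} = 1597 + 987 = 2584
F_{19} = F_{18} + F_{17} = 2584 + 1597 = 4181
F_{20} = F_{19} + F_{18} = 4181 + 2584 = 6765
F_{21} = F_{20} + F_{19} = 6765 + 4181 = 10946

10946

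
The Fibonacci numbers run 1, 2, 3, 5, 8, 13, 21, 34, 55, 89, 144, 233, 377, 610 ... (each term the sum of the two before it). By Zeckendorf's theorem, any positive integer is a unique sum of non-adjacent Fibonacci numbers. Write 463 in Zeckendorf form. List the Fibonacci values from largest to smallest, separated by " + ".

377 + 55 + 21 + 8 + 2

subtract 377 from 463: 86 remains
subtract 55 from 86: 31 remains
subtract 21 from 31: 10 remains
subtract 8 from 10: 2 remains
subtract 2 from 2: 0 remains
So 463 = 377 + 55 + 21 + 8 + 2, with no two terms consecutive in the sequence.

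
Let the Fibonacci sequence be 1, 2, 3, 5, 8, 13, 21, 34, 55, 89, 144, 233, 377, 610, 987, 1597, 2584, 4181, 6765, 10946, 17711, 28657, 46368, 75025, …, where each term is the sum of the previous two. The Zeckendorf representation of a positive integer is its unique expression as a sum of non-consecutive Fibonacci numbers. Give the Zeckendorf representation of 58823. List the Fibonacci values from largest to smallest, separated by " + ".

46368 + 10946 + 987 + 377 + 144 + 1

46368 ≤ 58823 < 75025, so take 46368; remainder 12455
10946 ≤ 12455 < 17711, so take 10946; remainder 1509
987 ≤ 1509 < 1597, so take 987; remainder 522
377 ≤ 522 < 610, so take 377; remainder 145
144 ≤ 145 < 233, so take 144; remainder 1
1 ≤ 1 < 2, so take 1; remainder 0
So 58823 = 46368 + 10946 + 987 + 377 + 144 + 1, with no two terms consecutive in the sequence.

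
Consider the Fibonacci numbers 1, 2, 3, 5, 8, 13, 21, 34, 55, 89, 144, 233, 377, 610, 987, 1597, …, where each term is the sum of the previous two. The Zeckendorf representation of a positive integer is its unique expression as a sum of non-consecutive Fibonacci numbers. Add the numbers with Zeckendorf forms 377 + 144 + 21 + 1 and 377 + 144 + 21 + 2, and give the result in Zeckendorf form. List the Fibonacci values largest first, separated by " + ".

The two numbers are 543 and 544, so their sum is 1087.
987 ≤ 1087 < 1597, so take 987; remainder 100
89 ≤ 100 < 144, so take 89; remainder 11
8 ≤ 11 < 13, so take 8; remainder 3
3 ≤ 3 < 5, so take 3; remainder 0

987 + 89 + 8 + 3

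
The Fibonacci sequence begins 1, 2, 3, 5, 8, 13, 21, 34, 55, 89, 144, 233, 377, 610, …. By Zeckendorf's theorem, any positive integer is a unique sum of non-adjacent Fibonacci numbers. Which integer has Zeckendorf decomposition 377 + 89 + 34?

377 + 89 + 34 = 500.

500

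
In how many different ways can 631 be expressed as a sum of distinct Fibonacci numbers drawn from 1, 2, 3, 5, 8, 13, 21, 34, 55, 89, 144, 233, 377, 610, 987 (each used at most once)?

16

Each representation comes from the Zeckendorf form by replacing some F_k with F_{k−1} + F_{k−2} where possible.
631 = 610+21 = 610+13+8 = 377+233+21 = … (13 more), for 16 in all.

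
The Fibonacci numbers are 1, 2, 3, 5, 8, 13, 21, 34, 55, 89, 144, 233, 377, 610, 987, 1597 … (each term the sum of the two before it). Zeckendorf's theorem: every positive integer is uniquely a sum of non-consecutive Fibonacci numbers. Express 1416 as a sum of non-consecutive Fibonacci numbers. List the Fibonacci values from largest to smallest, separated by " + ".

987 + 377 + 34 + 13 + 5

987 ≤ 1416 < 1597, so take 987; remainder 429
377 ≤ 429 < 610, so take 377; remainder 52
34 ≤ 52 < 55, so take 34; remainder 18
13 ≤ 18 < 21, so take 13; remainder 5
5 ≤ 5 < 8, so take 5; remainder 0
So 1416 = 987 + 377 + 34 + 13 + 5, with no two terms consecutive in the sequence.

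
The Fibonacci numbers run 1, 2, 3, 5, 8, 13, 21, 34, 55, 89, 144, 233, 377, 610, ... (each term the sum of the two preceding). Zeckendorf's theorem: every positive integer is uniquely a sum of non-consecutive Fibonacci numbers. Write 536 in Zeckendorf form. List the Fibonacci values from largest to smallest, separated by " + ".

377 + 144 + 13 + 2

536: greatest Fibonacci not exceeding it is 377, leaving 159
159: greatest Fibonacci not exceeding it is 144, leaving 15
15: greatest Fibonacci not exceeding it is 13, leaving 2
2: greatest Fibonacci not exceeding it is 2, leaving 0
So 536 = 377 + 144 + 13 + 2, with no two terms consecutive in the sequence.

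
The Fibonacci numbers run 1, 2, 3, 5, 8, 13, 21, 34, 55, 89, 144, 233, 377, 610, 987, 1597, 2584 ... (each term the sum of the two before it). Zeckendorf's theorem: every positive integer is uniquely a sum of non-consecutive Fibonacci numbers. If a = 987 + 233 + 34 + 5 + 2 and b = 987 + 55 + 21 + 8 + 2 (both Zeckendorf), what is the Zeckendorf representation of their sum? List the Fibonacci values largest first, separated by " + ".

The two numbers are 1261 and 1073, so their sum is 2334.
Greedily peel off the largest Fibonacci term at each step:
2334 − 1597 = 737
737 − 610 = 127
127 − 89 = 38
38 − 34 = 4
4 − 3 = 1
1 − 1 = 0

1597 + 610 + 89 + 34 + 3 + 1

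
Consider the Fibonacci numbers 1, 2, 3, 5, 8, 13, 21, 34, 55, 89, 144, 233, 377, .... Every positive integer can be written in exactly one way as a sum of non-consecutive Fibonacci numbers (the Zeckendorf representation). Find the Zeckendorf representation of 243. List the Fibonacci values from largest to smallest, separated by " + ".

Greedy algorithm:
take 233 (≤ 243); 243 − 233 = 10
take 8 (≤ 10); 10 − 8 = 2
take 2 (≤ 2); 2 − 2 = 0
So 243 = 233 + 8 + 2, with no two terms consecutive in the sequence.

233 + 8 + 2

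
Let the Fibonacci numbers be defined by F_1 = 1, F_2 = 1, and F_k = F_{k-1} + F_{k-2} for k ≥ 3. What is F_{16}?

987

Iterating the recurrence up to F_{9} = 34 and F_{8} = 21:
F_{10} = F_{9} + F_{8} = 34 + 21 = 55
F_{11} = F_{10} + F_{9} = 55 + 34 = 89
F_{12} = F_{11} + F_{10} = 89 + 55 = 144
F_{13} = F_{12} + F_{11} = 144 + 89 = 233
F_{14} = F_{13} + F_{12} = 233 + 144 = 377
F_{15} = F_{14} + F_{13} = 377 + 233 = 610
F_{16} = F_{15} + F_{14} = 610 + 377 = 987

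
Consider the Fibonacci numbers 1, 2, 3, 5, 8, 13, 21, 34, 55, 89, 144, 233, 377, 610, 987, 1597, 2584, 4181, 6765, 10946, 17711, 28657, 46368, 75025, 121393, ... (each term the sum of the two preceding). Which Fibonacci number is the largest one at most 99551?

75025

75025 ≤ 99551 < 121393, so the largest Fibonacci number not exceeding 99551 is 75025.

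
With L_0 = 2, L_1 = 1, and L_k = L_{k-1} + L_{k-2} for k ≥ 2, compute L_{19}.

9349

Iterating the recurrence up to L_{15} = 1364 and L_{14} = 843:
L_{16} = L_{15} + L_{14} = 1364 + 843 = 2207
L_{17} = L_{16} + L_{15} = 2207 + 1364 = 3571
L_{18} = L_{17} + L_{16} = 3571 + 2207 = 5778
L_{19} = L_{18} + L_{17} = 5778 + 3571 = 9349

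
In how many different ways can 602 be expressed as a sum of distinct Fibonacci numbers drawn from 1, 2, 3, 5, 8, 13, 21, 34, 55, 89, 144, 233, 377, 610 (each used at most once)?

10

Each representation comes from the Zeckendorf form by replacing some F_k with F_{k−1} + F_{k−2} where possible.
602 = 377+144+55+21+5 = 377+144+55+21+3+2 = 377+144+55+13+8+5 = 377+144+55+13+8+3+2 = … (6 more), for 10 in all.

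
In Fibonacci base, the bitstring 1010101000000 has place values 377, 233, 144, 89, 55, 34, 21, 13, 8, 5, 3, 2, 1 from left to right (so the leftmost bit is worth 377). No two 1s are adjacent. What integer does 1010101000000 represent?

Summing the place values of the 1 bits: 377 + 144 + 55 + 21 = 597.

597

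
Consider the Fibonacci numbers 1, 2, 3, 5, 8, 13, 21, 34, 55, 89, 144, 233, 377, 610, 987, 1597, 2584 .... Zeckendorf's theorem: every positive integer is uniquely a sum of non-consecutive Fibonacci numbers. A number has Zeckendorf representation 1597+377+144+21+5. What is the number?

2144

1597+377+144+21+5 = 2144.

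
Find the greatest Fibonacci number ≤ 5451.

4181

4181 ≤ 5451 < 6765, so the largest Fibonacci number not exceeding 5451 is 4181.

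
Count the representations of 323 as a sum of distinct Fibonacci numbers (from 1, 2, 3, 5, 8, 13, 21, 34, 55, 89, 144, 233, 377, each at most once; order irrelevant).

9

Starting from the Zeckendorf form and repeatedly splitting a term F_k into F_{k−1} + F_{k−2} (when neither is already used) reaches every representation.
323 = 233+89+1 = 233+55+34+1 = 233+55+21+13+1 = 144+89+55+34+1 = … (5 more), for 9 in all.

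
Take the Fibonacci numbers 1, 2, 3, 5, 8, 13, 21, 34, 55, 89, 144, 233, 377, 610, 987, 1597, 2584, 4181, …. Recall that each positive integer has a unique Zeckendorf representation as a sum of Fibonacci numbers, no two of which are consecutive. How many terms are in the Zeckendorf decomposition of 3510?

largest Fibonacci ≤ 3510 is 2584; 3510 − 2584 = 926
largest Fibonacci ≤ 926 is 610; 926 − 610 = 316
largest Fibonacci ≤ 316 is 233; 316 − 233 = 83
largest Fibonacci ≤ 83 is 55; 83 − 55 = 28
largest Fibonacci ≤ 28 is 21; 28 − 21 = 7
largest Fibonacci ≤ 7 is 5; 7 − 5 = 2
largest Fibonacci ≤ 2 is 2; 2 − 2 = 0
3510 = 2584 + 610 + 233 + 55 + 21 + 5 + 2, which has 7 terms.

7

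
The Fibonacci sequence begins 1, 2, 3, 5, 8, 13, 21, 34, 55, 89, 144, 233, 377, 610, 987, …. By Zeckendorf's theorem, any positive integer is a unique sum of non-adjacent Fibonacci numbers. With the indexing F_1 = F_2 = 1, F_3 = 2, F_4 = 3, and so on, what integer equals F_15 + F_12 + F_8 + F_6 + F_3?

F_15 + F_12 + F_8 + F_6 + F_3 = 610 + 144 + 21 + 8 + 2 = 785.

785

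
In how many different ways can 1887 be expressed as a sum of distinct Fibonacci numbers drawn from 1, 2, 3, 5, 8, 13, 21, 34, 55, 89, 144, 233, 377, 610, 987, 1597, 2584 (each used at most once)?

Starting from the Zeckendorf form and repeatedly splitting a term F_k into F_{k−1} + F_{k−2} (when neither is already used) reaches every representation.
1887 = 1597+233+55+2 = 1597+233+34+21+2 = 1597+144+89+55+2 = 987+610+233+55+2 = 1597+233+34+13+8+2 = … (15 more), for 20 in all.

20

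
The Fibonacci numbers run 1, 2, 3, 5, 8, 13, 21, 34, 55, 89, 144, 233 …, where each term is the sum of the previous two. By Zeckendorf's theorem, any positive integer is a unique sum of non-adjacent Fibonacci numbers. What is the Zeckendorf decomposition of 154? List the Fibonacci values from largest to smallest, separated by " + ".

Greedily peel off the largest Fibonacci term at each step:
154 − 144 = 10
10 − 8 = 2
2 − 2 = 0
So 154 = 144 + 8 + 2, with no two terms consecutive in the sequence.

144 + 8 + 2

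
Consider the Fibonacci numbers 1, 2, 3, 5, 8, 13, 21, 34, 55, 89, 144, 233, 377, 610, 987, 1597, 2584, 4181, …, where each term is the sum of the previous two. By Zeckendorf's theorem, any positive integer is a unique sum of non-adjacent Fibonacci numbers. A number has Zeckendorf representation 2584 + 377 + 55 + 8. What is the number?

2584 + 377 + 55 + 8 = 3024.

3024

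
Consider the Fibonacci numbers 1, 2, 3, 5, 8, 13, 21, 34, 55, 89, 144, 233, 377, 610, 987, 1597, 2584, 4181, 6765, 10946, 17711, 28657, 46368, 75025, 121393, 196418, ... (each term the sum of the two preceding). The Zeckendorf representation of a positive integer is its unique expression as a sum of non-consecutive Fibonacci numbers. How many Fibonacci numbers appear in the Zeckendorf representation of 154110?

8

take 121393 (≤ 154110); 154110 − 121393 = 32717
take 28657 (≤ 32717); 32717 − 28657 = 4060
take 2584 (≤ 4060); 4060 − 2584 = 1476
take 987 (≤ 1476); 1476 − 987 = 489
take 377 (≤ 489); 489 − 377 = 112
take 89 (≤ 112); 112 − 89 = 23
take 21 (≤ 23); 23 − 21 = 2
take 2 (≤ 2); 2 − 2 = 0
154110 = 121393 + 28657 + 2584 + 987 + 377 + 89 + 21 + 2, which has 8 terms.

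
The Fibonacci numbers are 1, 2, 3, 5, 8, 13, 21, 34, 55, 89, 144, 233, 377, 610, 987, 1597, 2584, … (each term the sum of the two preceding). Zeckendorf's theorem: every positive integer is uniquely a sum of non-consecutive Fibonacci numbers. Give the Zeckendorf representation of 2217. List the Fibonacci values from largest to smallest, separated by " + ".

1597 + 610 + 8 + 2

Greedily peel off the largest Fibonacci term at each step:
take 1597 (≤ 2217); 2217 − 1597 = 620
take 610 (≤ 620); 620 − 610 = 10
take 8 (≤ 10); 10 − 8 = 2
take 2 (≤ 2); 2 − 2 = 0
So 2217 = 1597 + 610 + 8 + 2, with no two terms consecutive in the sequence.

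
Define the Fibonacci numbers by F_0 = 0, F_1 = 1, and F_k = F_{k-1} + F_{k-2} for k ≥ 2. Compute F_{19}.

Iterating the recurrence up to F_{13} = 233 and F_{12} = 144:
F_{14} = F_{13} + F_{12} = 233 + 144 = 377
F_{15} = F_{14} + F_{13} = 377 + 233 = 610
F_{16} = F_{15} + F_{14} = 610 + 377 = 987
F_{17} = F_{16} + F_{15} = 987 + 610 = 1597
F_{18} = F_{17} + F_{16} = 1597 + 987 = 2584
F_{19} = F_{18} + F_{17} = 2584 + 1597 = 4181

4181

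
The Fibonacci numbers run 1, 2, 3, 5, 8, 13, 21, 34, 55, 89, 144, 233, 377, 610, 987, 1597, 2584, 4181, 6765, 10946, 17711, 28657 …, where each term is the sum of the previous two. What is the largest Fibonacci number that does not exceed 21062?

17711

17711 ≤ 21062 < 28657, so the largest Fibonacci number not exceeding 21062 is 17711.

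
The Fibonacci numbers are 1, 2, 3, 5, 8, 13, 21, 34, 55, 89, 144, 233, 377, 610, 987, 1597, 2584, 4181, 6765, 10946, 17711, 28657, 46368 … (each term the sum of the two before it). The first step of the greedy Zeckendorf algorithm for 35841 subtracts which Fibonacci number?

28657

28657 ≤ 35841 < 46368, so the largest Fibonacci number not exceeding 35841 is 28657.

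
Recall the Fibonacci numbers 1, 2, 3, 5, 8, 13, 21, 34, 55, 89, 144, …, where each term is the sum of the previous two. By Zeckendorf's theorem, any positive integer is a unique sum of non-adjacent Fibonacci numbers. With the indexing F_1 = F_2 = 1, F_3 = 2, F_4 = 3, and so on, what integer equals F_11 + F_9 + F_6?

F_11 + F_9 + F_6 = 89 + 34 + 8 = 131.

131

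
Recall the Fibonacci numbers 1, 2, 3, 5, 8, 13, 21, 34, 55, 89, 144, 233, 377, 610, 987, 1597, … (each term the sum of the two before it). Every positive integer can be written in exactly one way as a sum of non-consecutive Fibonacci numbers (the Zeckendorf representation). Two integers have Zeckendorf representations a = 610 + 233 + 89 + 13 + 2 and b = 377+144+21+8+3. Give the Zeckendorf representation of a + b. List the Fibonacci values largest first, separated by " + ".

987 + 377 + 89 + 34 + 13

The two numbers are 947 and 553, so their sum is 1500.
Greedily peel off the largest Fibonacci term at each step:
987 ≤ 1500 < 1597, so take 987; remainder 513
377 ≤ 513 < 610, so take 377; remainder 136
89 ≤ 136 < 144, so take 89; remainder 47
34 ≤ 47 < 55, so take 34; remainder 13
13 ≤ 13 < 21, so take 13; remainder 0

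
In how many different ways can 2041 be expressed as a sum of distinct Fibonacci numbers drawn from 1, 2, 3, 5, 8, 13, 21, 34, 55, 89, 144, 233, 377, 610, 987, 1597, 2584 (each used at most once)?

10

2041 = 1597+377+55+8+3+1 = 1597+377+34+21+8+3+1 = 1597+233+144+55+8+3+1 = 987+610+377+55+8+3+1 = 1597+233+144+34+21+8+3+1 = … (5 more), for 10 in all.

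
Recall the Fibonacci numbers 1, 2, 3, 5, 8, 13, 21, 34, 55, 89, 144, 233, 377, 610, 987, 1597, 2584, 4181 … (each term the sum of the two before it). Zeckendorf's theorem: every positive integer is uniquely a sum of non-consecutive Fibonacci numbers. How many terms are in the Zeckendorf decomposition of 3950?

Greedy algorithm:
subtract 2584 from 3950: 1366 remains
subtract 987 from 1366: 379 remains
subtract 377 from 379: 2 remains
subtract 2 from 2: 0 remains
3950 = 2584 + 987 + 377 + 2, which has 4 terms.

4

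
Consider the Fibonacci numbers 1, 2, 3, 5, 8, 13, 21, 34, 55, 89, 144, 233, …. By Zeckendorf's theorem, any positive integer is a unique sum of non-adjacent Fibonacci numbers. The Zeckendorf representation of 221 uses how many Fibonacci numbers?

Repeatedly subtract the largest Fibonacci number that fits:
221: greatest Fibonacci not exceeding it is 144, leaving 77
77: greatest Fibonacci not exceeding it is 55, leaving 22
22: greatest Fibonacci not exceeding it is 21, leaving 1
1: greatest Fibonacci not exceeding it is 1, leaving 0
221 = 144 + 55 + 21 + 1, which has 4 terms.

4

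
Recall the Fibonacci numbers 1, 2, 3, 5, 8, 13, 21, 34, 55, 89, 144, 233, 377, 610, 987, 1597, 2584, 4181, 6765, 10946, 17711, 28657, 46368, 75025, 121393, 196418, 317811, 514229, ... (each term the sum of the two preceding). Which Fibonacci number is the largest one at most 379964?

317811 ≤ 379964 < 514229, so the largest Fibonacci number not exceeding 379964 is 317811.

317811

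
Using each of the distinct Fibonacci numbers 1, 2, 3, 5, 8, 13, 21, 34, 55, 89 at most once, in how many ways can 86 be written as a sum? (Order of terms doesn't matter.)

Each representation comes from the Zeckendorf form by replacing some F_k with F_{k−1} + F_{k−2} where possible.
86 = 55+21+8+2 = 55+21+5+3+2 = 55+13+8+5+3+2 = 34+21+13+8+5+3+2 — 4 representations.

4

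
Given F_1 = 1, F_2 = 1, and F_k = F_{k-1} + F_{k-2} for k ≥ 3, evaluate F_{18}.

Iterating the recurrence up to F_{12} = 144 and F_{11} = 89:
F_{13} = F_{12} + F_{11} = 144 + 89 = 233
F_{14} = F_{13} + F_{12} = 233 + 144 = 377
F_{15} = F_{14} + F_{13} = 377 + 233 = 610
F_{16} = F_{15} + F_{14} = 610 + 377 = 987
F_{17} = F_{16} + F_{15} = 987 + 610 = 1597
F_{18} = F_{17} + F_{16} = 1597 + 987 = 2584

2584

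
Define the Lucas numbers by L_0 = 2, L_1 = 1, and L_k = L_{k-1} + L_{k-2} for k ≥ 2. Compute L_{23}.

Iterating the recurrence up to L_{15} = 1364 and L_{14} = 843:
L_{16} = L_{15} + L_{14} = 1364 + 843 = 2207
L_{17} = L_{16} + L_{15} = 2207 + 1364 = 3571
L_{18} = L_{17} + L_{16} = 3571 + 2207 = 5778
L_{19} = L_{18} + L_{17} = 5778 + 3571 = 9349
L_{20} = L_{19} + L_{18} = 9349 + 5778 = 15127
L_{21} = L_{20} + L_{19} = 15127 + 9349 = 24476
L_{22} = L_{21} + L_{20} = 24476 + 15127 = 39603
L_{23} = L_{22} + L_{21} = 39603 + 24476 = 64079

64079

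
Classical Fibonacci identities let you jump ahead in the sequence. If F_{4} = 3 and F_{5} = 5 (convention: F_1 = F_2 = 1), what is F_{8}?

21

By the doubling identity F_{2k} = F_k(2F_{k+1} − F_k): F_{8} = 3·(2·5 − 3) = 3·7 = 21.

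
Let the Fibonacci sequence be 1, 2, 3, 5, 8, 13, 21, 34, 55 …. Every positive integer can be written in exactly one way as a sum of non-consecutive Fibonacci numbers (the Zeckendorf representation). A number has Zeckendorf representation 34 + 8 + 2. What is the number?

44

34 + 8 + 2 = 44.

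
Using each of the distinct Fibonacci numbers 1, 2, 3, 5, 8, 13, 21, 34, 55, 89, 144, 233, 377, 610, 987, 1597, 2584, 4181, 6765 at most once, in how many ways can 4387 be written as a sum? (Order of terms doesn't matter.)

20

4387 = 4181+144+55+5+2 = 4181+144+34+21+5+2 = 2584+1597+144+55+5+2 = … (17 more), for 20 in all.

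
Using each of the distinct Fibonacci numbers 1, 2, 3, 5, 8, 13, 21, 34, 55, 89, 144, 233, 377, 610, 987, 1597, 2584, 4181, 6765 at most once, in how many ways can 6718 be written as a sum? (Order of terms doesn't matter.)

Starting from the Zeckendorf form and repeatedly splitting a term F_k into F_{k−1} + F_{k−2} (when neither is already used) reaches every representation.
6718 = 4181+1597+610+233+89+8 = 4181+1597+610+233+89+5+3 = 4181+1597+610+233+55+34+8 = 4181+1597+610+233+89+5+2+1 = … (29 more), for 33 in all.

33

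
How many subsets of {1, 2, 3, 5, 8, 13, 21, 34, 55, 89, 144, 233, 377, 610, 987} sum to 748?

9

Each representation comes from the Zeckendorf form by replacing some F_k with F_{k−1} + F_{k−2} where possible.
748 = 610+89+34+13+2 = 610+89+34+8+5+2 = 377+233+89+34+13+2 = 610+89+21+13+8+5+2 = 377+233+89+34+8+5+2 = … (4 more), for 9 in all.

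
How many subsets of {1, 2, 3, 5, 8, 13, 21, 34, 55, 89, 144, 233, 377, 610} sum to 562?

Starting from the Zeckendorf form and repeatedly splitting a term F_k into F_{k−1} + F_{k−2} (when neither is already used) reaches every representation.
562 = 377+144+34+5+2 = 377+144+21+13+5+2 = 377+89+55+34+5+2 = 377+89+55+21+13+5+2 = … (2 more), for 6 in all.

6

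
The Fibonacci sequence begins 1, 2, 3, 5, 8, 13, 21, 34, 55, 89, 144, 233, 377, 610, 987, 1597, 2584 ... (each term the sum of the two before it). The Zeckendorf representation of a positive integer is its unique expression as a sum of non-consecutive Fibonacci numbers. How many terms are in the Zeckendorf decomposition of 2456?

Greedy algorithm:
largest Fibonacci ≤ 2456 is 1597; 2456 − 1597 = 859
largest Fibonacci ≤ 859 is 610; 859 − 610 = 249
largest Fibonacci ≤ 249 is 233; 249 − 233 = 16
largest Fibonacci ≤ 16 is 13; 16 − 13 = 3
largest Fibonacci ≤ 3 is 3; 3 − 3 = 0
2456 = 1597 + 610 + 233 + 13 + 3, which has 5 terms.

5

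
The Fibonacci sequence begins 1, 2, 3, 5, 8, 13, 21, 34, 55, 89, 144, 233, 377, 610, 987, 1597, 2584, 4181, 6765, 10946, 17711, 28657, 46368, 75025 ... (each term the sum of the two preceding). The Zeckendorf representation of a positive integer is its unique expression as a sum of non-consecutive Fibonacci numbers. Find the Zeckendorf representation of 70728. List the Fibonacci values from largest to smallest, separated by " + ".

Greedily peel off the largest Fibonacci term at each step:
take 46368 (≤ 70728); 70728 − 46368 = 24360
take 17711 (≤ 24360); 24360 − 17711 = 6649
take 4181 (≤ 6649); 6649 − 4181 = 2468
take 1597 (≤ 2468); 2468 − 1597 = 871
take 610 (≤ 871); 871 − 610 = 261
take 233 (≤ 261); 261 − 233 = 28
take 21 (≤ 28); 28 − 21 = 7
take 5 (≤ 7); 7 − 5 = 2
take 2 (≤ 2); 2 − 2 = 0
So 70728 = 46368 + 17711 + 4181 + 1597 + 610 + 233 + 21 + 5 + 2, with no two terms consecutive in the sequence.

46368 + 17711 + 4181 + 1597 + 610 + 233 + 21 + 5 + 2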